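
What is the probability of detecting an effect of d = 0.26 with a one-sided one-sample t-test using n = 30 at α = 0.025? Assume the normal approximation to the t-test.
Power ≈ 0.30

Power calculation (one-sample t-test, normal approximation):
z_β = d · √n - z_α
z_β = 0.26 · √30 - 1.960
z_β = 0.26 · 5.477 - 1.960
z_β = -0.536

Power = Φ(z_β) = Φ(-0.536) ≈ 0.296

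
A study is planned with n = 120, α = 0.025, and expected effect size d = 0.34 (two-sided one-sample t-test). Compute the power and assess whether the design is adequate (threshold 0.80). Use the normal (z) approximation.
Power ≈ 0.93; the study is adequately powered (power ≥ 0.80)

Power calculation (one-sample t-test, normal approximation):
z_β = d · √n - z_{α/2}
z_β = 0.34 · √120 - 2.241
z_β = 0.34 · 10.954 - 2.241
z_β = 1.483

Power = Φ(z_β) = Φ(1.483) ≈ 0.931

Effect size d = 0.34 is small by Cohen's convention (0.2/0.5/0.8).

Threshold: power ≥ 0.80 is conventionally adequate.
Power ≈ 0.93 → the study is adequately powered (power ≥ 0.80).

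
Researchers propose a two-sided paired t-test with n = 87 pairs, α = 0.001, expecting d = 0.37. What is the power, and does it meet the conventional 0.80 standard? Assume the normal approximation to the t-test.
Power ≈ 0.56; the study is underpowered (power < 0.80)

Power calculation (paired t-test, normal approximation):
z_β = d · √n - z_{α/2}
z_β = 0.37 · √87 - 3.291
z_β = 0.37 · 9.327 - 3.291
z_β = 0.161

Power = Φ(z_β) = Φ(0.161) ≈ 0.564

Effect size d = 0.37 is small by Cohen's convention (0.2/0.5/0.8).

Threshold: power ≥ 0.80 is conventionally adequate.
Power ≈ 0.56 → the study is underpowered (power < 0.80).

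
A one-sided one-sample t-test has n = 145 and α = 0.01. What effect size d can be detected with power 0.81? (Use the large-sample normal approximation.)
d ≈ 0.27

Minimum detectable effect (one-sample t-test, normal approximation):
d = (z_α + z_β) / √n
d = (2.326 + 0.878) / √145
d = 3.204 / 12.042
d ≈ 0.27

By Cohen's convention (0.2 small / 0.5 medium / 0.8 large): small effect.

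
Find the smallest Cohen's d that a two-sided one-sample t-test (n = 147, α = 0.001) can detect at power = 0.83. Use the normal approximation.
d ≈ 0.35

Minimum detectable effect (one-sample t-test, normal approximation):
d = (z_{α/2} + z_β) / √n
d = (3.291 + 0.954) / √147
d = 4.245 / 12.124
d ≈ 0.35

By Cohen's convention (0.2 small / 0.5 medium / 0.8 large): small effect.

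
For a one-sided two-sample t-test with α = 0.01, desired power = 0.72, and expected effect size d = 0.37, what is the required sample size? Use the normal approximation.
n = 124 per group

Sample size formula (two-sample t-test, normal approximation):
n = 2 · ((z_α + z_β) / d)²

z_α = 2.326 (for α = 0.01, one-sided)
z_β = 0.583 (for power = 0.72)
d = 0.37

n = 2 · ((2.326 + 0.583) / 0.37)²
n = 2 · (7.862)²
n ≈ 123.62
Round up to the next whole number: n = 124 per group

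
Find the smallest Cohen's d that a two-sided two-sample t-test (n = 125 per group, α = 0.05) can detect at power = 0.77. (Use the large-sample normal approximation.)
d ≈ 0.34

Minimum detectable effect (two-sample t-test, normal approximation):
d = (z_{α/2} + z_β) / √(n/2)
d = (1.960 + 0.739) / √(125/2)
d = 2.699 / 7.906
d ≈ 0.34

By Cohen's convention (0.2 small / 0.5 medium / 0.8 large): small effect.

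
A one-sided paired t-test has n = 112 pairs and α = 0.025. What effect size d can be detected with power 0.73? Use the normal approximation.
d ≈ 0.24

Minimum detectable effect (paired t-test, normal approximation):
d = (z_α + z_β) / √n
d = (1.960 + 0.613) / √112
d = 2.573 / 10.583
d ≈ 0.24

By Cohen's convention (0.2 small / 0.5 medium / 0.8 large): small effect.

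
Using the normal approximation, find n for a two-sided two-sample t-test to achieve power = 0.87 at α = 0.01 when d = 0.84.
n = 39 per group

Sample size formula (two-sample t-test, normal approximation):
n = 2 · ((z_{α/2} + z_β) / d)²

z_{α/2} = 2.576 (for α = 0.01, two-sided)
z_β = 1.126 (for power = 0.87)
d = 0.84

n = 2 · ((2.576 + 1.126) / 0.84)²
n = 2 · (4.407)²
n ≈ 38.84
Round up to the next whole number: n = 39 per group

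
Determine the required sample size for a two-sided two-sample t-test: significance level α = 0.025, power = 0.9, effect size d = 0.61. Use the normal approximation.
n = 67 per group

Sample size formula (two-sample t-test, normal approximation):
n = 2 · ((z_{α/2} + z_β) / d)²

z_{α/2} = 2.241 (for α = 0.025, two-sided)
z_β = 1.282 (for power = 0.9)
d = 0.61

n = 2 · ((2.241 + 1.282) / 0.61)²
n = 2 · (5.775)²
n ≈ 66.70
Round up to the next whole number: n = 67 per group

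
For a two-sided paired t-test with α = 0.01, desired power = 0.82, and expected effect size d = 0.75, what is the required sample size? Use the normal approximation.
n = 22 pairs

Sample size formula (paired t-test, normal approximation):
n = ((z_{α/2} + z_β) / d)²

z_{α/2} = 2.576 (for α = 0.01, two-sided)
z_β = 0.915 (for power = 0.82)
d = 0.75

n = ((2.576 + 0.915) / 0.75)²
n = (4.655)²
n ≈ 21.67
Round up to the next whole number: n = 22 pairs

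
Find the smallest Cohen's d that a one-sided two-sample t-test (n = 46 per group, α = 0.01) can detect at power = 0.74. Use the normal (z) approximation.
d ≈ 0.62

Minimum detectable effect (two-sample t-test, normal approximation):
d = (z_α + z_β) / √(n/2)
d = (2.326 + 0.643) / √(46/2)
d = 2.970 / 4.796
d ≈ 0.62

By Cohen's convention (0.2 small / 0.5 medium / 0.8 large): medium effect.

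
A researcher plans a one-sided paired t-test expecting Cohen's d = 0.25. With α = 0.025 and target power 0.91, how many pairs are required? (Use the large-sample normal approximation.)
n = 175 pairs

Sample size formula (paired t-test, normal approximation):
n = ((z_α + z_β) / d)²

z_α = 1.960 (for α = 0.025, one-sided)
z_β = 1.341 (for power = 0.91)
d = 0.25

n = ((1.960 + 1.341) / 0.25)²
n = (13.204)²
n ≈ 174.35
Round up to the next whole number: n = 175 pairs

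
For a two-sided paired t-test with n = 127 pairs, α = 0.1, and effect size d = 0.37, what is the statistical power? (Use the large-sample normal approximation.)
Power ≈ 0.99

Power calculation (paired t-test, normal approximation):
z_β = d · √n - z_{α/2}
z_β = 0.37 · √127 - 1.645
z_β = 0.37 · 11.269 - 1.645
z_β = 2.525

Power = Φ(z_β) = Φ(2.525) ≈ 0.994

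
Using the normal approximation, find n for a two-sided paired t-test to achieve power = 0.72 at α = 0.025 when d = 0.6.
n = 23 pairs

Sample size formula (paired t-test, normal approximation):
n = ((z_{α/2} + z_β) / d)²

z_{α/2} = 2.241 (for α = 0.025, two-sided)
z_β = 0.583 (for power = 0.72)
d = 0.6

n = ((2.241 + 0.583) / 0.6)²
n = (4.707)²
n ≈ 22.16
Round up to the next whole number: n = 23 pairs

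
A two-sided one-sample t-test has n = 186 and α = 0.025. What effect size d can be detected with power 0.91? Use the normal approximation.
d ≈ 0.26

Minimum detectable effect (one-sample t-test, normal approximation):
d = (z_{α/2} + z_β) / √n
d = (2.241 + 1.341) / √186
d = 3.582 / 13.638
d ≈ 0.26

By Cohen's convention (0.2 small / 0.5 medium / 0.8 large): small effect.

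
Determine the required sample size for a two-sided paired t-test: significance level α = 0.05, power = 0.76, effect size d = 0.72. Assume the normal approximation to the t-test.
n = 14 pairs

Sample size formula (paired t-test, normal approximation):
n = ((z_{α/2} + z_β) / d)²

z_{α/2} = 1.960 (for α = 0.05, two-sided)
z_β = 0.706 (for power = 0.76)
d = 0.72

n = ((1.960 + 0.706) / 0.72)²
n = (3.703)²
n ≈ 13.71
Round up to the next whole number: n = 14 pairs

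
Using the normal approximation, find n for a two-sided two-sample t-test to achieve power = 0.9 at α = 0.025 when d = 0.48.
n = 108 per group

Sample size formula (two-sample t-test, normal approximation):
n = 2 · ((z_{α/2} + z_β) / d)²

z_{α/2} = 2.241 (for α = 0.025, two-sided)
z_β = 1.282 (for power = 0.9)
d = 0.48

n = 2 · ((2.241 + 1.282) / 0.48)²
n = 2 · (7.340)²
n ≈ 107.75
Round up to the next whole number: n = 108 per group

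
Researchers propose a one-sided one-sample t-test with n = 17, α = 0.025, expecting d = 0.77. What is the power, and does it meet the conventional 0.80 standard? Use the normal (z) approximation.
Power ≈ 0.89; the study is adequately powered (power ≥ 0.80)

Power calculation (one-sample t-test, normal approximation):
z_β = d · √n - z_α
z_β = 0.77 · √17 - 1.960
z_β = 0.77 · 4.123 - 1.960
z_β = 1.215

Power = Φ(z_β) = Φ(1.215) ≈ 0.888

Effect size d = 0.77 is medium by Cohen's convention (0.2/0.5/0.8).

Threshold: power ≥ 0.80 is conventionally adequate.
Power ≈ 0.89 → the study is adequately powered (power ≥ 0.80).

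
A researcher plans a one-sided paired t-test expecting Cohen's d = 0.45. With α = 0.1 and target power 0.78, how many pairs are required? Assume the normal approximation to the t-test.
n = 21 pairs

Sample size formula (paired t-test, normal approximation):
n = ((z_α + z_β) / d)²

z_α = 1.282 (for α = 0.1, one-sided)
z_β = 0.772 (for power = 0.78)
d = 0.45

n = ((1.282 + 0.772) / 0.45)²
n = (4.564)²
n ≈ 20.83
Round up to the next whole number: n = 21 pairs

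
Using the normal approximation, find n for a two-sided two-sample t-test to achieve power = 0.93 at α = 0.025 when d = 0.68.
n = 60 per group

Sample size formula (two-sample t-test, normal approximation):
n = 2 · ((z_{α/2} + z_β) / d)²

z_{α/2} = 2.241 (for α = 0.025, two-sided)
z_β = 1.476 (for power = 0.93)
d = 0.68

n = 2 · ((2.241 + 1.476) / 0.68)²
n = 2 · (5.466)²
n ≈ 59.75
Round up to the next whole number: n = 60 per group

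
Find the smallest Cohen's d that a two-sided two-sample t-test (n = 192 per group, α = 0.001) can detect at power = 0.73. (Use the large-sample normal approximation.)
d ≈ 0.40

Minimum detectable effect (two-sample t-test, normal approximation):
d = (z_{α/2} + z_β) / √(n/2)
d = (3.291 + 0.613) / √(192/2)
d = 3.903 / 9.798
d ≈ 0.40

By Cohen's convention (0.2 small / 0.5 medium / 0.8 large): small effect.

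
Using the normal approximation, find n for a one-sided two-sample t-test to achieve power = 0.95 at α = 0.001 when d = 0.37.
n = 328 per group

Sample size formula (two-sample t-test, normal approximation):
n = 2 · ((z_α + z_β) / d)²

z_α = 3.090 (for α = 0.001, one-sided)
z_β = 1.645 (for power = 0.95)
d = 0.37

n = 2 · ((3.090 + 1.645) / 0.37)²
n = 2 · (12.797)²
n ≈ 327.53
Round up to the next whole number: n = 328 per group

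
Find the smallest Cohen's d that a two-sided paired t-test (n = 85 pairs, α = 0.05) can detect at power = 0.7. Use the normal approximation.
d ≈ 0.27

Minimum detectable effect (paired t-test, normal approximation):
d = (z_{α/2} + z_β) / √n
d = (1.960 + 0.524) / √85
d = 2.484 / 9.220
d ≈ 0.27

By Cohen's convention (0.2 small / 0.5 medium / 0.8 large): small effect.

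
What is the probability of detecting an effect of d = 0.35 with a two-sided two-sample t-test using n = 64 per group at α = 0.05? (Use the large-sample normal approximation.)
Power ≈ 0.51

Power calculation (two-sample t-test, normal approximation):
z_β = d · √(n/2) - z_{α/2}
z_β = 0.35 · √(64/2) - 1.960
z_β = 0.35 · 5.657 - 1.960
z_β = 0.020

Power = Φ(z_β) = Φ(0.020) ≈ 0.508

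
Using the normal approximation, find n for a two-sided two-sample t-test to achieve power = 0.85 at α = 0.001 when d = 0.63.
n = 95 per group

Sample size formula (two-sample t-test, normal approximation):
n = 2 · ((z_{α/2} + z_β) / d)²

z_{α/2} = 3.291 (for α = 0.001, two-sided)
z_β = 1.036 (for power = 0.85)
d = 0.63

n = 2 · ((3.291 + 1.036) / 0.63)²
n = 2 · (6.868)²
n ≈ 94.34
Round up to the next whole number: n = 95 per group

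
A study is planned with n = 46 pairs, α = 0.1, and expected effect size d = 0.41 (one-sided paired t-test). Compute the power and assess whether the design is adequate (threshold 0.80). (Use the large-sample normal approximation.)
Power ≈ 0.93; the study is adequately powered (power ≥ 0.80)

Power calculation (paired t-test, normal approximation):
z_β = d · √n - z_α
z_β = 0.41 · √46 - 1.282
z_β = 0.41 · 6.782 - 1.282
z_β = 1.499

Power = Φ(z_β) = Φ(1.499) ≈ 0.933

Effect size d = 0.41 is small by Cohen's convention (0.2/0.5/0.8).

Threshold: power ≥ 0.80 is conventionally adequate.
Power ≈ 0.93 → the study is adequately powered (power ≥ 0.80).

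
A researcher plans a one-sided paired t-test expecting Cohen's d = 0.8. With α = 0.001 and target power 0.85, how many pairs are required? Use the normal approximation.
n = 27 pairs

Sample size formula (paired t-test, normal approximation):
n = ((z_α + z_β) / d)²

z_α = 3.090 (for α = 0.001, one-sided)
z_β = 1.036 (for power = 0.85)
d = 0.8

n = ((3.090 + 1.036) / 0.8)²
n = (5.158)²
n ≈ 26.60
Round up to the next whole number: n = 27 pairs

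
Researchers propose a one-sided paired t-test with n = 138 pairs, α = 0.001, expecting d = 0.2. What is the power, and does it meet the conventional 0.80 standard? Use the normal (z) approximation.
Power ≈ 0.23; the study is underpowered (power < 0.80)

Power calculation (paired t-test, normal approximation):
z_β = d · √n - z_α
z_β = 0.2 · √138 - 3.090
z_β = 0.2 · 11.747 - 3.090
z_β = -0.741

Power = Φ(z_β) = Φ(-0.741) ≈ 0.229

Effect size d = 0.2 is small by Cohen's convention (0.2/0.5/0.8).

Threshold: power ≥ 0.80 is conventionally adequate.
Power ≈ 0.23 → the study is underpowered (power < 0.80).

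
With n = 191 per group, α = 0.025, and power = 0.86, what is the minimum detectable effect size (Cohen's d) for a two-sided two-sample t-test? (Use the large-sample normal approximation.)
d ≈ 0.34

Minimum detectable effect (two-sample t-test, normal approximation):
d = (z_{α/2} + z_β) / √(n/2)
d = (2.241 + 1.080) / √(191/2)
d = 3.322 / 9.772
d ≈ 0.34

By Cohen's convention (0.2 small / 0.5 medium / 0.8 large): small effect.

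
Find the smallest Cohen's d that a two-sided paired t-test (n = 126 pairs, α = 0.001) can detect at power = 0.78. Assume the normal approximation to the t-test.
d ≈ 0.36

Minimum detectable effect (paired t-test, normal approximation):
d = (z_{α/2} + z_β) / √n
d = (3.291 + 0.772) / √126
d = 4.063 / 11.225
d ≈ 0.36

By Cohen's convention (0.2 small / 0.5 medium / 0.8 large): small effect.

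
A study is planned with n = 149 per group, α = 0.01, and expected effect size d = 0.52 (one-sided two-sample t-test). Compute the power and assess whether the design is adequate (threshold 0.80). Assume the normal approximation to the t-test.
Power ≈ 0.98; the study is adequately powered (power ≥ 0.80)

Power calculation (two-sample t-test, normal approximation):
z_β = d · √(n/2) - z_α
z_β = 0.52 · √(149/2) - 2.326
z_β = 0.52 · 8.631 - 2.326
z_β = 2.162

Power = Φ(z_β) = Φ(2.162) ≈ 0.985

Effect size d = 0.52 is medium by Cohen's convention (0.2/0.5/0.8).

Threshold: power ≥ 0.80 is conventionally adequate.
Power ≈ 0.98 → the study is adequately powered (power ≥ 0.80).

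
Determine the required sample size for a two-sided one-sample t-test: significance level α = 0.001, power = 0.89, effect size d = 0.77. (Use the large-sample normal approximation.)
n = 35

Sample size formula (one-sample t-test, normal approximation):
n = ((z_{α/2} + z_β) / d)²

z_{α/2} = 3.291 (for α = 0.001, two-sided)
z_β = 1.227 (for power = 0.89)
d = 0.77

n = ((3.291 + 1.227) / 0.77)²
n = (5.868)²
n ≈ 34.43
Round up to the next whole number: n = 35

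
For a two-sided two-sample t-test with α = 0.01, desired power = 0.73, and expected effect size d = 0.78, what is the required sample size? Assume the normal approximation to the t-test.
n = 34 per group

Sample size formula (two-sample t-test, normal approximation):
n = 2 · ((z_{α/2} + z_β) / d)²

z_{α/2} = 2.576 (for α = 0.01, two-sided)
z_β = 0.613 (for power = 0.73)
d = 0.78

n = 2 · ((2.576 + 0.613) / 0.78)²
n = 2 · (4.088)²
n ≈ 33.42
Round up to the next whole number: n = 34 per group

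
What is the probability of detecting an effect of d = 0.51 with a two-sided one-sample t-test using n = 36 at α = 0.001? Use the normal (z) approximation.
Power ≈ 0.41

Power calculation (one-sample t-test, normal approximation):
z_β = d · √n - z_{α/2}
z_β = 0.51 · √36 - 3.291
z_β = 0.51 · 6.000 - 3.291
z_β = -0.231

Power = Φ(z_β) = Φ(-0.231) ≈ 0.409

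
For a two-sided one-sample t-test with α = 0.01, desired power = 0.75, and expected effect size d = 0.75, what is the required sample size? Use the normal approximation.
n = 19

Sample size formula (one-sample t-test, normal approximation):
n = ((z_{α/2} + z_β) / d)²

z_{α/2} = 2.576 (for α = 0.01, two-sided)
z_β = 0.674 (for power = 0.75)
d = 0.75

n = ((2.576 + 0.674) / 0.75)²
n = (4.333)²
n ≈ 18.77
Round up to the next whole number: n = 19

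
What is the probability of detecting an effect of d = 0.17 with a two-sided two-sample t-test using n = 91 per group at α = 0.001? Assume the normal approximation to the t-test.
Power ≈ 0.02

Power calculation (two-sample t-test, normal approximation):
z_β = d · √(n/2) - z_{α/2}
z_β = 0.17 · √(91/2) - 3.291
z_β = 0.17 · 6.745 - 3.291
z_β = -2.144

Power = Φ(z_β) = Φ(-2.144) ≈ 0.016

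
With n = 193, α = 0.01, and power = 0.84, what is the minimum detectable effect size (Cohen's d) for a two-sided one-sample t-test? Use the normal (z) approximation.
d ≈ 0.26

Minimum detectable effect (one-sample t-test, normal approximation):
d = (z_{α/2} + z_β) / √n
d = (2.576 + 0.994) / √193
d = 3.570 / 13.892
d ≈ 0.26

By Cohen's convention (0.2 small / 0.5 medium / 0.8 large): small effect.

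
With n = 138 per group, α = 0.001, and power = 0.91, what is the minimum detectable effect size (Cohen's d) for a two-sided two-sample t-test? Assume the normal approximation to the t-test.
d ≈ 0.56

Minimum detectable effect (two-sample t-test, normal approximation):
d = (z_{α/2} + z_β) / √(n/2)
d = (3.291 + 1.341) / √(138/2)
d = 4.631 / 8.307
d ≈ 0.56

By Cohen's convention (0.2 small / 0.5 medium / 0.8 large): medium effect.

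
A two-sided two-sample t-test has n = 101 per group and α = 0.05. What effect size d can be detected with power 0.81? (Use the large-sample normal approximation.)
d ≈ 0.40

Minimum detectable effect (two-sample t-test, normal approximation):
d = (z_{α/2} + z_β) / √(n/2)
d = (1.960 + 0.878) / √(101/2)
d = 2.838 / 7.106
d ≈ 0.40

By Cohen's convention (0.2 small / 0.5 medium / 0.8 large): small effect.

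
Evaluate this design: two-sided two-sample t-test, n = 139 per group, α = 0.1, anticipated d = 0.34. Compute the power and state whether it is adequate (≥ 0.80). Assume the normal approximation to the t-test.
Power ≈ 0.88; the study is adequately powered (power ≥ 0.80)

Power calculation (two-sample t-test, normal approximation):
z_β = d · √(n/2) - z_{α/2}
z_β = 0.34 · √(139/2) - 1.645
z_β = 0.34 · 8.337 - 1.645
z_β = 1.190

Power = Φ(z_β) = Φ(1.190) ≈ 0.883

Effect size d = 0.34 is small by Cohen's convention (0.2/0.5/0.8).

Threshold: power ≥ 0.80 is conventionally adequate.
Power ≈ 0.88 → the study is adequately powered (power ≥ 0.80).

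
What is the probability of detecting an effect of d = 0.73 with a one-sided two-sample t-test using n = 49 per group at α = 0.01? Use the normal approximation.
Power ≈ 0.90

Power calculation (two-sample t-test, normal approximation):
z_β = d · √(n/2) - z_α
z_β = 0.73 · √(49/2) - 2.326
z_β = 0.73 · 4.950 - 2.326
z_β = 1.287

Power = Φ(z_β) = Φ(1.287) ≈ 0.901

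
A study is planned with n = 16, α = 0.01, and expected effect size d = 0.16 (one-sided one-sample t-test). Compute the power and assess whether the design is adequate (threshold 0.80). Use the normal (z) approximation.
Power ≈ 0.05; the study is underpowered (power < 0.80)

Power calculation (one-sample t-test, normal approximation):
z_β = d · √n - z_α
z_β = 0.16 · √16 - 2.326
z_β = 0.16 · 4.000 - 2.326
z_β = -1.686

Power = Φ(z_β) = Φ(-1.686) ≈ 0.046

Effect size d = 0.16 is very small by Cohen's convention (0.2/0.5/0.8).

Threshold: power ≥ 0.80 is conventionally adequate.
Power ≈ 0.05 → the study is underpowered (power < 0.80).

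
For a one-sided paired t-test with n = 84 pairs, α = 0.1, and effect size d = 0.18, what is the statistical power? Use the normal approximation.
Power ≈ 0.64

Power calculation (paired t-test, normal approximation):
z_β = d · √n - z_α
z_β = 0.18 · √84 - 1.282
z_β = 0.18 · 9.165 - 1.282
z_β = 0.368

Power = Φ(z_β) = Φ(0.368) ≈ 0.644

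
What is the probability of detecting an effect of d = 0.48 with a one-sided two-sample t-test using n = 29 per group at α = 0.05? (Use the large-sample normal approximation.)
Power ≈ 0.57

Power calculation (two-sample t-test, normal approximation):
z_β = d · √(n/2) - z_α
z_β = 0.48 · √(29/2) - 1.645
z_β = 0.48 · 3.808 - 1.645
z_β = 0.183

Power = Φ(z_β) = Φ(0.183) ≈ 0.573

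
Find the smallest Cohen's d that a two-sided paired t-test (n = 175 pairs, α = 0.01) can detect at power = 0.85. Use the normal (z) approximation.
d ≈ 0.27

Minimum detectable effect (paired t-test, normal approximation):
d = (z_{α/2} + z_β) / √n
d = (2.576 + 1.036) / √175
d = 3.612 / 13.229
d ≈ 0.27

By Cohen's convention (0.2 small / 0.5 medium / 0.8 large): small effect.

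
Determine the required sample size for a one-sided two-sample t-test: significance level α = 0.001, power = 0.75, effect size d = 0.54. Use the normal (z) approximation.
n = 98 per group

Sample size formula (two-sample t-test, normal approximation):
n = 2 · ((z_α + z_β) / d)²

z_α = 3.090 (for α = 0.001, one-sided)
z_β = 0.674 (for power = 0.75)
d = 0.54

n = 2 · ((3.090 + 0.674) / 0.54)²
n = 2 · (6.970)²
n ≈ 97.16
Round up to the next whole number: n = 98 per group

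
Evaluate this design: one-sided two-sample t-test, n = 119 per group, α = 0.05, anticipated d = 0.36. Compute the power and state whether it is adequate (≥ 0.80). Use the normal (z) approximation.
Power ≈ 0.87; the study is adequately powered (power ≥ 0.80)

Power calculation (two-sample t-test, normal approximation):
z_β = d · √(n/2) - z_α
z_β = 0.36 · √(119/2) - 1.645
z_β = 0.36 · 7.714 - 1.645
z_β = 1.132

Power = Φ(z_β) = Φ(1.132) ≈ 0.871

Effect size d = 0.36 is small by Cohen's convention (0.2/0.5/0.8).

Threshold: power ≥ 0.80 is conventionally adequate.
Power ≈ 0.87 → the study is adequately powered (power ≥ 0.80).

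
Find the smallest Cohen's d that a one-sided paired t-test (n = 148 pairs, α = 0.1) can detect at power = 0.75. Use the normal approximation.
d ≈ 0.16

Minimum detectable effect (paired t-test, normal approximation):
d = (z_α + z_β) / √n
d = (1.282 + 0.674) / √148
d = 1.956 / 12.166
d ≈ 0.16

By Cohen's convention (0.2 small / 0.5 medium / 0.8 large): very small effect.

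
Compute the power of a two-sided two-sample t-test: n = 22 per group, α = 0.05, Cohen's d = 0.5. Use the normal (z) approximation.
Power ≈ 0.38

Power calculation (two-sample t-test, normal approximation):
z_β = d · √(n/2) - z_{α/2}
z_β = 0.5 · √(22/2) - 1.960
z_β = 0.5 · 3.317 - 1.960
z_β = -0.302

Power = Φ(z_β) = Φ(-0.302) ≈ 0.381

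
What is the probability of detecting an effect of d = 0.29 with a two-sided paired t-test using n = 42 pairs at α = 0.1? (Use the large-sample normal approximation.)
Power ≈ 0.59

Power calculation (paired t-test, normal approximation):
z_β = d · √n - z_{α/2}
z_β = 0.29 · √42 - 1.645
z_β = 0.29 · 6.481 - 1.645
z_β = 0.235

Power = Φ(z_β) = Φ(0.235) ≈ 0.593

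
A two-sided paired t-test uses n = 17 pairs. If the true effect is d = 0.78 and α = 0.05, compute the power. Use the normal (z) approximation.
Power ≈ 0.90

Power calculation (paired t-test, normal approximation):
z_β = d · √n - z_{α/2}
z_β = 0.78 · √17 - 1.960
z_β = 0.78 · 4.123 - 1.960
z_β = 1.256

Power = Φ(z_β) = Φ(1.256) ≈ 0.895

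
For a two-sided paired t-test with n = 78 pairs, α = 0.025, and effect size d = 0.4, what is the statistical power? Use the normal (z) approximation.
Power ≈ 0.90

Power calculation (paired t-test, normal approximation):
z_β = d · √n - z_{α/2}
z_β = 0.4 · √78 - 2.241
z_β = 0.4 · 8.832 - 2.241
z_β = 1.291

Power = Φ(z_β) = Φ(1.291) ≈ 0.902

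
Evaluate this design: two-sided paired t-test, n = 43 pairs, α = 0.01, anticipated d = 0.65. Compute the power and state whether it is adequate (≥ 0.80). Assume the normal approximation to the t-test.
Power ≈ 0.95; the study is adequately powered (power ≥ 0.80)

Power calculation (paired t-test, normal approximation):
z_β = d · √n - z_{α/2}
z_β = 0.65 · √43 - 2.576
z_β = 0.65 · 6.557 - 2.576
z_β = 1.687

Power = Φ(z_β) = Φ(1.687) ≈ 0.954

Effect size d = 0.65 is medium by Cohen's convention (0.2/0.5/0.8).

Threshold: power ≥ 0.80 is conventionally adequate.
Power ≈ 0.95 → the study is adequately powered (power ≥ 0.80).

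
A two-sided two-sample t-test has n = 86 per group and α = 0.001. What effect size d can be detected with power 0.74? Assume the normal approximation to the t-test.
d ≈ 0.60

Minimum detectable effect (two-sample t-test, normal approximation):
d = (z_{α/2} + z_β) / √(n/2)
d = (3.291 + 0.643) / √(86/2)
d = 3.934 / 6.557
d ≈ 0.60

By Cohen's convention (0.2 small / 0.5 medium / 0.8 large): medium effect.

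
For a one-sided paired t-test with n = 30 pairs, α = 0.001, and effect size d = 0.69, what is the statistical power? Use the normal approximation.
Power ≈ 0.75

Power calculation (paired t-test, normal approximation):
z_β = d · √n - z_α
z_β = 0.69 · √30 - 3.090
z_β = 0.69 · 5.477 - 3.090
z_β = 0.689

Power = Φ(z_β) = Φ(0.689) ≈ 0.755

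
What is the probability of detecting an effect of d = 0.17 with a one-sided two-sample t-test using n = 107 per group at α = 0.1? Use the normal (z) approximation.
Power ≈ 0.48

Power calculation (two-sample t-test, normal approximation):
z_β = d · √(n/2) - z_α
z_β = 0.17 · √(107/2) - 1.282
z_β = 0.17 · 7.314 - 1.282
z_β = -0.038

Power = Φ(z_β) = Φ(-0.038) ≈ 0.485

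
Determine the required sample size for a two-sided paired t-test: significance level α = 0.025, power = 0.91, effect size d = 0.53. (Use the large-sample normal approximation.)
n = 46 pairs

Sample size formula (paired t-test, normal approximation):
n = ((z_{α/2} + z_β) / d)²

z_{α/2} = 2.241 (for α = 0.025, two-sided)
z_β = 1.341 (for power = 0.91)
d = 0.53

n = ((2.241 + 1.341) / 0.53)²
n = (6.758)²
n ≈ 45.67
Round up to the next whole number: n = 46 pairs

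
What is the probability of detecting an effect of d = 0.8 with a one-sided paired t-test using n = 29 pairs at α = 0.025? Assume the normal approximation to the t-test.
Power ≈ 0.99

Power calculation (paired t-test, normal approximation):
z_β = d · √n - z_α
z_β = 0.8 · √29 - 1.960
z_β = 0.8 · 5.385 - 1.960
z_β = 2.348

Power = Φ(z_β) = Φ(2.348) ≈ 0.991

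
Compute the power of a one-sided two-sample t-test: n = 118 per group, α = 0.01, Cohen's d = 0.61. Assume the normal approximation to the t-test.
Power ≈ 0.99

Power calculation (two-sample t-test, normal approximation):
z_β = d · √(n/2) - z_α
z_β = 0.61 · √(118/2) - 2.326
z_β = 0.61 · 7.681 - 2.326
z_β = 2.359

Power = Φ(z_β) = Φ(2.359) ≈ 0.991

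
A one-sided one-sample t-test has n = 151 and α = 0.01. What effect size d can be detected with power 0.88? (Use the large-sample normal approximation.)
d ≈ 0.28

Minimum detectable effect (one-sample t-test, normal approximation):
d = (z_α + z_β) / √n
d = (2.326 + 1.175) / √151
d = 3.501 / 12.288
d ≈ 0.28

By Cohen's convention (0.2 small / 0.5 medium / 0.8 large): small effect.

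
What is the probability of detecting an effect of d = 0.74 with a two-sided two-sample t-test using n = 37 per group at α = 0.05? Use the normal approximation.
Power ≈ 0.89

Power calculation (two-sample t-test, normal approximation):
z_β = d · √(n/2) - z_{α/2}
z_β = 0.74 · √(37/2) - 1.960
z_β = 0.74 · 4.301 - 1.960
z_β = 1.223

Power = Φ(z_β) = Φ(1.223) ≈ 0.889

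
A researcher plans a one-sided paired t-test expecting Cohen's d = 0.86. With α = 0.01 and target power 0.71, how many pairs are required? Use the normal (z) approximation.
n = 12 pairs

Sample size formula (paired t-test, normal approximation):
n = ((z_α + z_β) / d)²

z_α = 2.326 (for α = 0.01, one-sided)
z_β = 0.553 (for power = 0.71)
d = 0.86

n = ((2.326 + 0.553) / 0.86)²
n = (3.348)²
n ≈ 11.21
Round up to the next whole number: n = 12 pairs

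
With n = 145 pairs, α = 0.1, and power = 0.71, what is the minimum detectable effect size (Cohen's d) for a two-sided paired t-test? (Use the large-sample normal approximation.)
d ≈ 0.18

Minimum detectable effect (paired t-test, normal approximation):
d = (z_{α/2} + z_β) / √n
d = (1.645 + 0.553) / √145
d = 2.198 / 12.042
d ≈ 0.18

By Cohen's convention (0.2 small / 0.5 medium / 0.8 large): very small effect.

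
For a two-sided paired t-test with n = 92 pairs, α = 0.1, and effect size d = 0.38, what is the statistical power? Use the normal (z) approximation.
Power ≈ 0.98

Power calculation (paired t-test, normal approximation):
z_β = d · √n - z_{α/2}
z_β = 0.38 · √92 - 1.645
z_β = 0.38 · 9.592 - 1.645
z_β = 2.000

Power = Φ(z_β) = Φ(2.000) ≈ 0.977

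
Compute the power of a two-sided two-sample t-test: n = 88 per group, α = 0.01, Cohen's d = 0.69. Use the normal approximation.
Power ≈ 0.98

Power calculation (two-sample t-test, normal approximation):
z_β = d · √(n/2) - z_{α/2}
z_β = 0.69 · √(88/2) - 2.576
z_β = 0.69 · 6.633 - 2.576
z_β = 2.001

Power = Φ(z_β) = Φ(2.001) ≈ 0.977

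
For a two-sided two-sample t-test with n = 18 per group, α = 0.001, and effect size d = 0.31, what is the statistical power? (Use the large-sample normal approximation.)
Power ≈ 0.01

Power calculation (two-sample t-test, normal approximation):
z_β = d · √(n/2) - z_{α/2}
z_β = 0.31 · √(18/2) - 3.291
z_β = 0.31 · 3.000 - 3.291
z_β = -2.361

Power = Φ(z_β) = Φ(-2.361) ≈ 0.009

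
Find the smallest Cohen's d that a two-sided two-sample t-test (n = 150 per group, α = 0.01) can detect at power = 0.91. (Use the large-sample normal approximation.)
d ≈ 0.45

Minimum detectable effect (two-sample t-test, normal approximation):
d = (z_{α/2} + z_β) / √(n/2)
d = (2.576 + 1.341) / √(150/2)
d = 3.917 / 8.660
d ≈ 0.45

By Cohen's convention (0.2 small / 0.5 medium / 0.8 large): small effect.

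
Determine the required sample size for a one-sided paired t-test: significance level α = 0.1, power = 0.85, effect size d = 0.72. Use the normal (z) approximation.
n = 11 pairs

Sample size formula (paired t-test, normal approximation):
n = ((z_α + z_β) / d)²

z_α = 1.282 (for α = 0.1, one-sided)
z_β = 1.036 (for power = 0.85)
d = 0.72

n = ((1.282 + 1.036) / 0.72)²
n = (3.219)²
n ≈ 10.36
Round up to the next whole number: n = 11 pairs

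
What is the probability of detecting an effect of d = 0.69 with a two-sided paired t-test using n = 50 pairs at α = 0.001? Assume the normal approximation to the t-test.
Power ≈ 0.94

Power calculation (paired t-test, normal approximation):
z_β = d · √n - z_{α/2}
z_β = 0.69 · √50 - 3.291
z_β = 0.69 · 7.071 - 3.291
z_β = 1.589

Power = Φ(z_β) = Φ(1.589) ≈ 0.944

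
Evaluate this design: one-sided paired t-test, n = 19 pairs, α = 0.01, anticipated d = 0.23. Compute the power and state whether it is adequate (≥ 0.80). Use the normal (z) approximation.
Power ≈ 0.09; the study is underpowered (power < 0.80)

Power calculation (paired t-test, normal approximation):
z_β = d · √n - z_α
z_β = 0.23 · √19 - 2.326
z_β = 0.23 · 4.359 - 2.326
z_β = -1.324

Power = Φ(z_β) = Φ(-1.324) ≈ 0.093

Effect size d = 0.23 is small by Cohen's convention (0.2/0.5/0.8).

Threshold: power ≥ 0.80 is conventionally adequate.
Power ≈ 0.09 → the study is underpowered (power < 0.80).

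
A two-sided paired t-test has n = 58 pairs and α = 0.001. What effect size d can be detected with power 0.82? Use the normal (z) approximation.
d ≈ 0.55

Minimum detectable effect (paired t-test, normal approximation):
d = (z_{α/2} + z_β) / √n
d = (3.291 + 0.915) / √58
d = 4.206 / 7.616
d ≈ 0.55

By Cohen's convention (0.2 small / 0.5 medium / 0.8 large): medium effect.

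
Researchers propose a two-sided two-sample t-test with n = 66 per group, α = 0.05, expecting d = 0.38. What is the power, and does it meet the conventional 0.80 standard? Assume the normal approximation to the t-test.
Power ≈ 0.59; the study is underpowered (power < 0.80)

Power calculation (two-sample t-test, normal approximation):
z_β = d · √(n/2) - z_{α/2}
z_β = 0.38 · √(66/2) - 1.960
z_β = 0.38 · 5.745 - 1.960
z_β = 0.223

Power = Φ(z_β) = Φ(0.223) ≈ 0.588

Effect size d = 0.38 is small by Cohen's convention (0.2/0.5/0.8).

Threshold: power ≥ 0.80 is conventionally adequate.
Power ≈ 0.59 → the study is underpowered (power < 0.80).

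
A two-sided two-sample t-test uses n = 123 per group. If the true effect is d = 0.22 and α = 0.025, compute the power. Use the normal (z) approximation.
Power ≈ 0.30

Power calculation (two-sample t-test, normal approximation):
z_β = d · √(n/2) - z_{α/2}
z_β = 0.22 · √(123/2) - 2.241
z_β = 0.22 · 7.842 - 2.241
z_β = -0.516

Power = Φ(z_β) = Φ(-0.516) ≈ 0.303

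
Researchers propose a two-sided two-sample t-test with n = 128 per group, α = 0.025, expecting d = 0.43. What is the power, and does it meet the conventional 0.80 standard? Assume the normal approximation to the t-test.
Power ≈ 0.88; the study is adequately powered (power ≥ 0.80)

Power calculation (two-sample t-test, normal approximation):
z_β = d · √(n/2) - z_{α/2}
z_β = 0.43 · √(128/2) - 2.241
z_β = 0.43 · 8.000 - 2.241
z_β = 1.199

Power = Φ(z_β) = Φ(1.199) ≈ 0.885

Effect size d = 0.43 is small by Cohen's convention (0.2/0.5/0.8).

Threshold: power ≥ 0.80 is conventionally adequate.
Power ≈ 0.88 → the study is adequately powered (power ≥ 0.80).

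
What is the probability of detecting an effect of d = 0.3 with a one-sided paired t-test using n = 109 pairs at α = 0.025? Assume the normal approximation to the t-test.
Power ≈ 0.88

Power calculation (paired t-test, normal approximation):
z_β = d · √n - z_α
z_β = 0.3 · √109 - 1.960
z_β = 0.3 · 10.440 - 1.960
z_β = 1.172

Power = Φ(z_β) = Φ(1.172) ≈ 0.879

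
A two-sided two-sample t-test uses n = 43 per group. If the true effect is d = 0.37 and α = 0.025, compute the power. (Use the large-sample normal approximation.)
Power ≈ 0.30

Power calculation (two-sample t-test, normal approximation):
z_β = d · √(n/2) - z_{α/2}
z_β = 0.37 · √(43/2) - 2.241
z_β = 0.37 · 4.637 - 2.241
z_β = -0.526

Power = Φ(z_β) = Φ(-0.526) ≈ 0.300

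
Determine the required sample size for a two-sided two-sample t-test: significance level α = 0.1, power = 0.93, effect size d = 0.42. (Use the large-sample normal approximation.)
n = 111 per group

Sample size formula (two-sample t-test, normal approximation):
n = 2 · ((z_{α/2} + z_β) / d)²

z_{α/2} = 1.645 (for α = 0.1, two-sided)
z_β = 1.476 (for power = 0.93)
d = 0.42

n = 2 · ((1.645 + 1.476) / 0.42)²
n = 2 · (7.431)²
n ≈ 110.44
Round up to the next whole number: n = 111 per group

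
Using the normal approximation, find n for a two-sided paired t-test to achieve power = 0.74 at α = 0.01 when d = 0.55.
n = 35 pairs

Sample size formula (paired t-test, normal approximation):
n = ((z_{α/2} + z_β) / d)²

z_{α/2} = 2.576 (for α = 0.01, two-sided)
z_β = 0.643 (for power = 0.74)
d = 0.55

n = ((2.576 + 0.643) / 0.55)²
n = (5.853)²
n ≈ 34.26
Round up to the next whole number: n = 35 pairs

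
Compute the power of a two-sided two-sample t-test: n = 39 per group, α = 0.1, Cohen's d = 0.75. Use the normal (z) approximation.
Power ≈ 0.95

Power calculation (two-sample t-test, normal approximation):
z_β = d · √(n/2) - z_{α/2}
z_β = 0.75 · √(39/2) - 1.645
z_β = 0.75 · 4.416 - 1.645
z_β = 1.667

Power = Φ(z_β) = Φ(1.667) ≈ 0.952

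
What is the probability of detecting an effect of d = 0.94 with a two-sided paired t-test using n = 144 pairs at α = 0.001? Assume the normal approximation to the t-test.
Power ≈ 1.00

Power calculation (paired t-test, normal approximation):
z_β = d · √n - z_{α/2}
z_β = 0.94 · √144 - 3.291
z_β = 0.94 · 12.000 - 3.291
z_β = 7.989

Power = Φ(z_β) = Φ(7.989) ≈ 1.000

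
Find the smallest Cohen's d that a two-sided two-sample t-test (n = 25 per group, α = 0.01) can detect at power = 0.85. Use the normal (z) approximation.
d ≈ 1.02

Minimum detectable effect (two-sample t-test, normal approximation):
d = (z_{α/2} + z_β) / √(n/2)
d = (2.576 + 1.036) / √(25/2)
d = 3.612 / 3.536
d ≈ 1.02

By Cohen's convention (0.2 small / 0.5 medium / 0.8 large): large effect.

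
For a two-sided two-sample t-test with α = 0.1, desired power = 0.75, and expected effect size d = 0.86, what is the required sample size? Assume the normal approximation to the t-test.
n = 15 per group

Sample size formula (two-sample t-test, normal approximation):
n = 2 · ((z_{α/2} + z_β) / d)²

z_{α/2} = 1.645 (for α = 0.1, two-sided)
z_β = 0.674 (for power = 0.75)
d = 0.86

n = 2 · ((1.645 + 0.674) / 0.86)²
n = 2 · (2.697)²
n ≈ 14.55
Round up to the next whole number: n = 15 per group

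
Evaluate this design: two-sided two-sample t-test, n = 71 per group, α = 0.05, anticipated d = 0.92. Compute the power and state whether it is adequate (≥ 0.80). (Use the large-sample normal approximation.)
Power ≈ 1.00; the study is adequately powered (power ≥ 0.80)

Power calculation (two-sample t-test, normal approximation):
z_β = d · √(n/2) - z_{α/2}
z_β = 0.92 · √(71/2) - 1.960
z_β = 0.92 · 5.958 - 1.960
z_β = 3.522

Power = Φ(z_β) = Φ(3.522) ≈ 1.000

Effect size d = 0.92 is large by Cohen's convention (0.2/0.5/0.8).

Threshold: power ≥ 0.80 is conventionally adequate.
Power ≈ 1.00 → the study is adequately powered (power ≥ 0.80).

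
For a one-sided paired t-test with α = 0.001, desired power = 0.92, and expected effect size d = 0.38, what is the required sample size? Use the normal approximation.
n = 140 pairs

Sample size formula (paired t-test, normal approximation):
n = ((z_α + z_β) / d)²

z_α = 3.090 (for α = 0.001, one-sided)
z_β = 1.405 (for power = 0.92)
d = 0.38

n = ((3.090 + 1.405) / 0.38)²
n = (11.829)²
n ≈ 139.93
Round up to the next whole number: n = 140 pairs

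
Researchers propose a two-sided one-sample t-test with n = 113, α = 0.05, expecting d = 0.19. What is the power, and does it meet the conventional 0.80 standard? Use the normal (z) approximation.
Power ≈ 0.52; the study is underpowered (power < 0.80)

Power calculation (one-sample t-test, normal approximation):
z_β = d · √n - z_{α/2}
z_β = 0.19 · √113 - 1.960
z_β = 0.19 · 10.630 - 1.960
z_β = 0.060

Power = Φ(z_β) = Φ(0.060) ≈ 0.524

Effect size d = 0.19 is very small by Cohen's convention (0.2/0.5/0.8).

Threshold: power ≥ 0.80 is conventionally adequate.
Power ≈ 0.52 → the study is underpowered (power < 0.80).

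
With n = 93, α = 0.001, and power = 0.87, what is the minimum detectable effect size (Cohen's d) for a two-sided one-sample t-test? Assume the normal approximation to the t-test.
d ≈ 0.46

Minimum detectable effect (one-sample t-test, normal approximation):
d = (z_{α/2} + z_β) / √n
d = (3.291 + 1.126) / √93
d = 4.417 / 9.644
d ≈ 0.46

By Cohen's convention (0.2 small / 0.5 medium / 0.8 large): small effect.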